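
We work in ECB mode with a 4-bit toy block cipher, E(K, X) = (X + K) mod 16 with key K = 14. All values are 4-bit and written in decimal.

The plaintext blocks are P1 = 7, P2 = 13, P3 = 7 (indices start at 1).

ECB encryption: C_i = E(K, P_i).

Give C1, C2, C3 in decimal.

C1: E(K, 7) = 5.
C2: E(K, 13) = 11.
C3: E(K, 7) = 5.

C1 = 5, C2 = 11, C3 = 5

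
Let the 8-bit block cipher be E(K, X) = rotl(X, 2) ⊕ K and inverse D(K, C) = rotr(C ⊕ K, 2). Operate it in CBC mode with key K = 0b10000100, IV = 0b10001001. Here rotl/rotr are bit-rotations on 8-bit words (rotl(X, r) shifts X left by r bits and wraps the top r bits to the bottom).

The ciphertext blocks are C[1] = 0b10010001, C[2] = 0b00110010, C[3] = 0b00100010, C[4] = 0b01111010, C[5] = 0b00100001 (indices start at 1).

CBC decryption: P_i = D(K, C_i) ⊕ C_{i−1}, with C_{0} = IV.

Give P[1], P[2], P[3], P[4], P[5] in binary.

P[1] = 0b11001100, P[2] = 0b00111100, P[3] = 0b10011011, P[4] = 0b10011101, P[5] = 0b00010011

P[1]: D(K, 0b10010001) = 0b01000101; 0b01000101 ⊕ 0b10001001 = 0b11001100.
P[2]: D(K, 0b00110010) = 0b10101101; 0b10101101 ⊕ 0b10010001 = 0b00111100.
P[3]: D(K, 0b00100010) = 0b10101001; 0b10101001 ⊕ 0b00110010 = 0b10011011.
P[4]: D(K, 0b01111010) = 0b10111111; 0b10111111 ⊕ 0b00100010 = 0b10011101.
P[5]: D(K, 0b00100001) = 0b01101001; 0b01101001 ⊕ 0b01111010 = 0b00010011.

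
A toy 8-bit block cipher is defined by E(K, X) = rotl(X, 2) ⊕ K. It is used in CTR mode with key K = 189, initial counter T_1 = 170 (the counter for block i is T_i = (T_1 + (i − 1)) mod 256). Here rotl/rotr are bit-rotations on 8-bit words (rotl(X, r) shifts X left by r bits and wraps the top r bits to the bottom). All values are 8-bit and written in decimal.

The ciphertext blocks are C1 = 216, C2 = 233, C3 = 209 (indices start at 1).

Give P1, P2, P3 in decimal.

CTR decryption: S_i = E(K, T_i) where T_i is the counter for block i; P_i = C_i ⊕ S_i.
P1: T = 170, S = E(K, T) = 23; 216 ⊕ 23 = 207.
P2: T = 171, S = E(K, T) = 19; 233 ⊕ 19 = 250.
P3: T = 172, S = E(K, T) = 15; 209 ⊕ 15 = 222.

P1 = 207, P2 = 250, P3 = 222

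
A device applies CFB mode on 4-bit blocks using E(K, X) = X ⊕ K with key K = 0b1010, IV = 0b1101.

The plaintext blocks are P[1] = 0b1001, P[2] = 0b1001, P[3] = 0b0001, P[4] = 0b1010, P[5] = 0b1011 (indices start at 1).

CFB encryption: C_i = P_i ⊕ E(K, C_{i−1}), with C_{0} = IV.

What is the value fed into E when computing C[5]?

C[1]: E(K, 0b1101) = 0b0111; 0b1001 ⊕ 0b0111 = 0b1110.
C[2]: E(K, 0b1110) = 0b0100; 0b1001 ⊕ 0b0100 = 0b1101.
C[3]: E(K, 0b1101) = 0b0111; 0b0001 ⊕ 0b0111 = 0b0110.
C[4]: E(K, 0b0110) = 0b1100; 0b1010 ⊕ 0b1100 = 0b0110.
C[5]: E(K, 0b0110) = 0b1100; 0b1011 ⊕ 0b1100 = 0b0111.
So the input to E for block [5] is 0b0110.

0b0110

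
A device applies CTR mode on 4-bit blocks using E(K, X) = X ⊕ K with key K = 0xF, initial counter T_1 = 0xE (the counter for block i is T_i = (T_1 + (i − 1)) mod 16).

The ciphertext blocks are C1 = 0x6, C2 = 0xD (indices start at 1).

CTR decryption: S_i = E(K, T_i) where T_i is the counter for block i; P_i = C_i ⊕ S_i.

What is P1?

P1: T = 0xE, S = E(K, T) = 0x1; 0x6 ⊕ 0x1 = 0x7.

P1 = 0x7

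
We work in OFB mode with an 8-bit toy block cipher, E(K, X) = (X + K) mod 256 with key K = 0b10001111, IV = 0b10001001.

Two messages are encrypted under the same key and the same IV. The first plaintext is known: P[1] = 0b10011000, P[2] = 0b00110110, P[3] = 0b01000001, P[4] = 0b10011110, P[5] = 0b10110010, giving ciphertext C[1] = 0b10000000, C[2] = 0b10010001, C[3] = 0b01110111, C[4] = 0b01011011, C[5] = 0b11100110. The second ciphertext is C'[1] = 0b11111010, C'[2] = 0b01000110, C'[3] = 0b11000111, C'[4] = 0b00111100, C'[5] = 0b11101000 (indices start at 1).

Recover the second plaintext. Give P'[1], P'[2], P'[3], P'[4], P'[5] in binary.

P'[1] = 0b11100010, P'[2] = 0b11100001, P'[3] = 0b11110001, P'[4] = 0b11111001, P'[5] = 0b10111100

In OFB with a reused IV, both messages share the same keystream S_i, so C_i ⊕ C'_i = P_i ⊕ P'_i and thus P'_i = P_i ⊕ C_i ⊕ C'_i.
P'[1]: 0b10011000 ⊕ 0b10000000 ⊕ 0b11111010 = 0b11100010.
P'[2]: 0b00110110 ⊕ 0b10010001 ⊕ 0b01000110 = 0b11100001.
P'[3]: 0b01000001 ⊕ 0b01110111 ⊕ 0b11000111 = 0b11110001.
P'[4]: 0b10011110 ⊕ 0b01011011 ⊕ 0b00111100 = 0b11111001.
P'[5]: 0b10110010 ⊕ 0b11100110 ⊕ 0b11101000 = 0b10111100.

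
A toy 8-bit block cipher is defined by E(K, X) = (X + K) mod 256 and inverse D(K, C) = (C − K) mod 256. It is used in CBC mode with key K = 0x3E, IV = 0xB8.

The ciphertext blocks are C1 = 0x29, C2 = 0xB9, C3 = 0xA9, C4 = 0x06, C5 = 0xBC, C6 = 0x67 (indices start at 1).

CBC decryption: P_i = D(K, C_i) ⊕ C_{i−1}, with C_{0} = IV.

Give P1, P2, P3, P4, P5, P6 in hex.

P1 = 0x53, P2 = 0x52, P3 = 0xD2, P4 = 0x61, P5 = 0x78, P6 = 0x95

P1: D(K, 0x29) = 0xEB; 0xEB ⊕ 0xB8 = 0x53.
P2: D(K, 0xB9) = 0x7B; 0x7B ⊕ 0x29 = 0x52.
P3: D(K, 0xA9) = 0x6B; 0x6B ⊕ 0xB9 = 0xD2.
P4: D(K, 0x06) = 0xC8; 0xC8 ⊕ 0xA9 = 0x61.
P5: D(K, 0xBC) = 0x7E; 0x7E ⊕ 0x06 = 0x78.
P6: D(K, 0x67) = 0x29; 0x29 ⊕ 0xBC = 0x95.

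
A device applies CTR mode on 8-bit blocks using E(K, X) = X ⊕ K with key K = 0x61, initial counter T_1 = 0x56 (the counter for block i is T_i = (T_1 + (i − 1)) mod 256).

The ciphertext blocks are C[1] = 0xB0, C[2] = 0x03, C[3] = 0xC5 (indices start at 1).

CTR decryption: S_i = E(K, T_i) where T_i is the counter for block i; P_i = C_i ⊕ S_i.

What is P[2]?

P[2] = 0x35

P[2]: T = 0x57, S = E(K, T) = 0x36; 0x03 ⊕ 0x36 = 0x35.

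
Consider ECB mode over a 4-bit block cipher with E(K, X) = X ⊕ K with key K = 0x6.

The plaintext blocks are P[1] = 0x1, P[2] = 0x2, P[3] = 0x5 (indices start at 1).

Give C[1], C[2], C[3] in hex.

ECB encryption: C_i = E(K, P_i).
C[1]: E(K, 0x1) = 0x7.
C[2]: E(K, 0x2) = 0x4.
C[3]: E(K, 0x5) = 0x3.

C[1] = 0x7, C[2] = 0x4, C[3] = 0x3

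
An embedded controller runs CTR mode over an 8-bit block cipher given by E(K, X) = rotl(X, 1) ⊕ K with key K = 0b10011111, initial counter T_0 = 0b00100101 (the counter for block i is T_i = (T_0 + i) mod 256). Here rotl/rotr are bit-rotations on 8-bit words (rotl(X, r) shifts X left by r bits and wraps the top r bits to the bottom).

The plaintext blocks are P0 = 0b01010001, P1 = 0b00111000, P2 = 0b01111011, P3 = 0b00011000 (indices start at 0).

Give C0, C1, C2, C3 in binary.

CTR encryption: S_i = E(K, T_i) where T_i is the counter for block i; C_i = P_i ⊕ S_i.
C0: T = 0b00100101, S = E(K, T) = 0b11010101; 0b01010001 ⊕ 0b11010101 = 0b10000100.
C1: T = 0b00100110, S = E(K, T) = 0b11010011; 0b00111000 ⊕ 0b11010011 = 0b11101011.
C2: T = 0b00100111, S = E(K, T) = 0b11010001; 0b01111011 ⊕ 0b11010001 = 0b10101010.
C3: T = 0b00101000, S = E(K, T) = 0b11001111; 0b00011000 ⊕ 0b11001111 = 0b11010111.

C0 = 0b10000100, C1 = 0b11101011, C2 = 0b10101010, C3 = 0b11010111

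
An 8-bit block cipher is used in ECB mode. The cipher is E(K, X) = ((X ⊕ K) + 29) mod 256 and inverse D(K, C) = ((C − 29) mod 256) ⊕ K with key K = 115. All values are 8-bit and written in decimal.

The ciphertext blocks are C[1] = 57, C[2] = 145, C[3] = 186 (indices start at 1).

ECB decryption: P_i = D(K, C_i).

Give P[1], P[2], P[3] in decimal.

P[1]: D(K, 57) = 111.
P[2]: D(K, 145) = 7.
P[3]: D(K, 186) = 238.

P[1] = 111, P[2] = 7, P[3] = 238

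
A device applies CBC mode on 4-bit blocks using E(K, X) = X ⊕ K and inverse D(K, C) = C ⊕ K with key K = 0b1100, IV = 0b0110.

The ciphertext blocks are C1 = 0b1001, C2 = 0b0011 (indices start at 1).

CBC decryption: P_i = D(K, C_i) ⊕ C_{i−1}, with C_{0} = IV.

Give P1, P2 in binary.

P1: D(K, 0b1001) = 0b0101; 0b0101 ⊕ 0b0110 = 0b0011.
P2: D(K, 0b0011) = 0b1111; 0b1111 ⊕ 0b1001 = 0b0110.

P1 = 0b0011, P2 = 0b0110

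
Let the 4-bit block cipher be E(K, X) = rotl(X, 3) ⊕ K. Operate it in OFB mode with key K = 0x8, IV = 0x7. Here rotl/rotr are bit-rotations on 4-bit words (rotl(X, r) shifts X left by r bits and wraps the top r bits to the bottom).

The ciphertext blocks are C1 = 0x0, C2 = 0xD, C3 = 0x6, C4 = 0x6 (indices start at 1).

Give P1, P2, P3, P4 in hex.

P1 = 0x3, P2 = 0xC, P3 = 0x6, P4 = 0xE

OFB decryption: S_i = E(K, S_{i−1}) with S_{0} = IV; P_i = C_i ⊕ S_i.
P1: S = E(K, 0x7) = 0x3; 0x0 ⊕ 0x3 = 0x3.
P2: S = E(K, 0x3) = 0x1; 0xD ⊕ 0x1 = 0xC.
P3: S = E(K, 0x1) = 0x0; 0x6 ⊕ 0x0 = 0x6.
P4: S = E(K, 0x0) = 0x8; 0x6 ⊕ 0x8 = 0xE.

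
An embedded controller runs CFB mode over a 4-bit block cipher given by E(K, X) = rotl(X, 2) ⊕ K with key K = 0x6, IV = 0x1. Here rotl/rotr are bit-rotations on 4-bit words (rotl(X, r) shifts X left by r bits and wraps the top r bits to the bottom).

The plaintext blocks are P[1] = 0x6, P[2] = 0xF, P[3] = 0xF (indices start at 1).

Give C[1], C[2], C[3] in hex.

C[1] = 0x4, C[2] = 0x8, C[3] = 0xB

CFB encryption: C_i = P_i ⊕ E(K, C_{i−1}), with C_{0} = IV.
C[1]: E(K, 0x1) = 0x2; 0x6 ⊕ 0x2 = 0x4.
C[2]: E(K, 0x4) = 0x7; 0xF ⊕ 0x7 = 0x8.
C[3]: E(K, 0x8) = 0x4; 0xF ⊕ 0x4 = 0xB.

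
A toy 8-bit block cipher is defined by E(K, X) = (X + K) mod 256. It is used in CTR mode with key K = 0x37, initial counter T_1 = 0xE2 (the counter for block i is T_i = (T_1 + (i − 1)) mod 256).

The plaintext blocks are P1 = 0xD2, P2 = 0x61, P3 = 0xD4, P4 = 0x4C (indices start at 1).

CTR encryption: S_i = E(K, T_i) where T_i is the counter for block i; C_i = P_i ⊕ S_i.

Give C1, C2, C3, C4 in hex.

C1: T = 0xE2, S = E(K, T) = 0x19; 0xD2 ⊕ 0x19 = 0xCB.
C2: T = 0xE3, S = E(K, T) = 0x1A; 0x61 ⊕ 0x1A = 0x7B.
C3: T = 0xE4, S = E(K, T) = 0x1B; 0xD4 ⊕ 0x1B = 0xCF.
C4: T = 0xE5, S = E(K, T) = 0x1C; 0x4C ⊕ 0x1C = 0x50.

C1 = 0xCB, C2 = 0x7B, C3 = 0xCF, C4 = 0x50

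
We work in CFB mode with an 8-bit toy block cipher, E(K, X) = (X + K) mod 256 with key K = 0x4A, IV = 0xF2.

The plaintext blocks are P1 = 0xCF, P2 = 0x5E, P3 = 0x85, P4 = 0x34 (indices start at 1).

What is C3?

C3 = 0x28

CFB encryption: C_i = P_i ⊕ E(K, C_{i−1}), with C_{0} = IV.
C1: E(K, 0xF2) = 0x3C; 0xCF ⊕ 0x3C = 0xF3.
C2: E(K, 0xF3) = 0x3D; 0x5E ⊕ 0x3D = 0x63.
C3: E(K, 0x63) = 0xAD; 0x85 ⊕ 0xAD = 0x28.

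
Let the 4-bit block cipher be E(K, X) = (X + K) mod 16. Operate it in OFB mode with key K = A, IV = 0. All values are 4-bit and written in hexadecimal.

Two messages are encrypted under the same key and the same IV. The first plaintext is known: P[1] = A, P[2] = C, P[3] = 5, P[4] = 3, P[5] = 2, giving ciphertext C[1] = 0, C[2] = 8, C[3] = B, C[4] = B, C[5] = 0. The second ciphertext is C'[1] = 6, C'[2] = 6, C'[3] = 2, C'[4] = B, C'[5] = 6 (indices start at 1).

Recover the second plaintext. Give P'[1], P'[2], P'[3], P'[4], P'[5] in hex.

P'[1] = C, P'[2] = 2, P'[3] = C, P'[4] = 3, P'[5] = 4

In OFB with a reused IV, both messages share the same keystream S_i, so C_i ⊕ C'_i = P_i ⊕ P'_i and thus P'_i = P_i ⊕ C_i ⊕ C'_i.
P'[1]: A ⊕ 0 ⊕ 6 = C.
P'[2]: C ⊕ 8 ⊕ 6 = 2.
P'[3]: 5 ⊕ B ⊕ 2 = C.
P'[4]: 3 ⊕ B ⊕ B = 3.
P'[5]: 2 ⊕ 0 ⊕ 6 = 4.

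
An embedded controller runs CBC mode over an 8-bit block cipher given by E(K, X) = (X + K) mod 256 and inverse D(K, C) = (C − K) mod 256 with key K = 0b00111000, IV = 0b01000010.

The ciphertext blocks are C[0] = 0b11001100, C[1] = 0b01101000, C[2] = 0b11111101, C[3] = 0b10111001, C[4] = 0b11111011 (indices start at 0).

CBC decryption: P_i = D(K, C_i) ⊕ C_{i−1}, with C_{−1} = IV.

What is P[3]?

P[3] = 0b01111100

P[3]: D(K, 0b10111001) = 0b10000001; 0b10000001 ⊕ 0b11111101 = 0b01111100.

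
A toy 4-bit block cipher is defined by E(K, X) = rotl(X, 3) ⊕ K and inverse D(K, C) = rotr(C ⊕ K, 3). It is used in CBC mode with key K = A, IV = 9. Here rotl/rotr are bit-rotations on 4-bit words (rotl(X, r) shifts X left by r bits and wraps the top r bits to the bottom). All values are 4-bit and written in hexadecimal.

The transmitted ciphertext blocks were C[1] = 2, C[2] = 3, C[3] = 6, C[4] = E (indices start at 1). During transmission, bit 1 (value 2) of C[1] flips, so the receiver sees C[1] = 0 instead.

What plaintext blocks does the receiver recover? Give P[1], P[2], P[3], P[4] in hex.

CBC decryption: P_i = D(K, C_i) ⊕ C_{i−1}, with C_{0} = IV.
Only C[1] changed, to 0. In CBC, a change in C_i garbles P_i and flips the same bit in P_{i+1}. Decrypting the received ciphertext:
P[1]: D(K, 0) = 5; 5 ⊕ 9 = C.
P[2]: D(K, 3) = 3; 3 ⊕ 0 = 3.
P[3]: D(K, 6) = 9; 9 ⊕ 3 = A.
P[4]: D(K, E) = 8; 8 ⊕ 6 = E.
Blocks that differ from the original plaintext: P[1], P[2].

P[1] = C, P[2] = 3, P[3] = A, P[4] = E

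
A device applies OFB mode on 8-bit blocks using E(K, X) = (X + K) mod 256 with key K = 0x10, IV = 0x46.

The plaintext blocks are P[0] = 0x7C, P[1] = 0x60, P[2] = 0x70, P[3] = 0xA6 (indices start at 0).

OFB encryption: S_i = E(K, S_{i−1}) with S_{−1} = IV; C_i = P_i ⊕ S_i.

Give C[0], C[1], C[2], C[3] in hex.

C[0]: S = E(K, 0x46) = 0x56; 0x7C ⊕ 0x56 = 0x2A.
C[1]: S = E(K, 0x56) = 0x66; 0x60 ⊕ 0x66 = 0x06.
C[2]: S = E(K, 0x66) = 0x76; 0x70 ⊕ 0x76 = 0x06.
C[3]: S = E(K, 0x76) = 0x86; 0xA6 ⊕ 0x86 = 0x20.

C[0] = 0x2A, C[1] = 0x06, C[2] = 0x06, C[3] = 0x20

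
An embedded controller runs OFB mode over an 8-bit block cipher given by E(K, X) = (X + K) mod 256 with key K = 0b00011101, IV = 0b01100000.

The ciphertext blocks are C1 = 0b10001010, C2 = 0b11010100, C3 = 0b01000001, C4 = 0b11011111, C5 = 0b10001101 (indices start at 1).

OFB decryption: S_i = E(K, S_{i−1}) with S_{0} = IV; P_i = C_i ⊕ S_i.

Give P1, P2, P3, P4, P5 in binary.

P1 = 0b11110111, P2 = 0b01001110, P3 = 0b11110110, P4 = 0b00001011, P5 = 0b01111100

P1: S = E(K, 0b01100000) = 0b01111101; 0b10001010 ⊕ 0b01111101 = 0b11110111.
P2: S = E(K, 0b01111101) = 0b10011010; 0b11010100 ⊕ 0b10011010 = 0b01001110.
P3: S = E(K, 0b10011010) = 0b10110111; 0b01000001 ⊕ 0b10110111 = 0b11110110.
P4: S = E(K, 0b10110111) = 0b11010100; 0b11011111 ⊕ 0b11010100 = 0b00001011.
P5: S = E(K, 0b11010100) = 0b11110001; 0b10001101 ⊕ 0b11110001 = 0b01111100.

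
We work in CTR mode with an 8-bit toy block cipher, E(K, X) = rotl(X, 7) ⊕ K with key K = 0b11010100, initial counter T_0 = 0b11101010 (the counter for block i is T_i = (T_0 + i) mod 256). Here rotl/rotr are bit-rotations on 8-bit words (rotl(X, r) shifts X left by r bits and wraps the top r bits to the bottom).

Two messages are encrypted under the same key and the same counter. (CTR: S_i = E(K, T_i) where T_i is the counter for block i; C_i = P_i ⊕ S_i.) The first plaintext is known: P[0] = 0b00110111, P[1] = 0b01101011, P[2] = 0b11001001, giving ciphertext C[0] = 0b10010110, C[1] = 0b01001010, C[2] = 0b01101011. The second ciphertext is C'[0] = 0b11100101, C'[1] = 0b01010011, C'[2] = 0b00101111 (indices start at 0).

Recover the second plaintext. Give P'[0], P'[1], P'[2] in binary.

In CTR with a reused counter, both messages share the same keystream S_i, so C_i ⊕ C'_i = P_i ⊕ P'_i and thus P'_i = P_i ⊕ C_i ⊕ C'_i.
P'[0]: 0b00110111 ⊕ 0b10010110 ⊕ 0b11100101 = 0b01000100.
P'[1]: 0b01101011 ⊕ 0b01001010 ⊕ 0b01010011 = 0b01110010.
P'[2]: 0b11001001 ⊕ 0b01101011 ⊕ 0b00101111 = 0b10001101.

P'[0] = 0b01000100, P'[1] = 0b01110010, P'[2] = 0b10001101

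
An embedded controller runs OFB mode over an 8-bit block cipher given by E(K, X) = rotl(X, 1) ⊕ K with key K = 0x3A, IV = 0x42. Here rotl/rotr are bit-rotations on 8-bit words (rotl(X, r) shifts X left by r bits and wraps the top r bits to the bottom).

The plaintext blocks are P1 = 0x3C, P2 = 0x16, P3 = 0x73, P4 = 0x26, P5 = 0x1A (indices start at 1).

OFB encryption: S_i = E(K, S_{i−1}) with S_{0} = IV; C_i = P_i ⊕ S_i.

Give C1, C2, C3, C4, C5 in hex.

C1 = 0x82, C2 = 0x51, C3 = 0xC7, C4 = 0x75, C5 = 0x86

C1: S = E(K, 0x42) = 0xBE; 0x3C ⊕ 0xBE = 0x82.
C2: S = E(K, 0xBE) = 0x47; 0x16 ⊕ 0x47 = 0x51.
C3: S = E(K, 0x47) = 0xB4; 0x73 ⊕ 0xB4 = 0xC7.
C4: S = E(K, 0xB4) = 0x53; 0x26 ⊕ 0x53 = 0x75.
C5: S = E(K, 0x53) = 0x9C; 0x1A ⊕ 0x9C = 0x86.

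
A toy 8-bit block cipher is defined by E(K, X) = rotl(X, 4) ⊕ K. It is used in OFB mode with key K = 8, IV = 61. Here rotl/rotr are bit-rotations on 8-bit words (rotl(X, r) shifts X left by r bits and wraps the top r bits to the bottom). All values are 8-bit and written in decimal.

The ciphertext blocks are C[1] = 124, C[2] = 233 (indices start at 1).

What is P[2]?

P[2] = 92

OFB decryption: S_i = E(K, S_{i−1}) with S_{0} = IV; P_i = C_i ⊕ S_i.
P[1]: S = E(K, 61) = 219; 124 ⊕ 219 = 167.
P[2]: S = E(K, 219) = 181; 233 ⊕ 181 = 92.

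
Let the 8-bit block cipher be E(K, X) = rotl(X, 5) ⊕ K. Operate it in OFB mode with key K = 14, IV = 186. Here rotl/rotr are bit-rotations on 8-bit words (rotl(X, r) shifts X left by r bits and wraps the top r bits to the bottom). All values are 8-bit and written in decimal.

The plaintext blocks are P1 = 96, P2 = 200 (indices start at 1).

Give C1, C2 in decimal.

OFB encryption: S_i = E(K, S_{i−1}) with S_{0} = IV; C_i = P_i ⊕ S_i.
C1: S = E(K, 186) = 89; 96 ⊕ 89 = 57.
C2: S = E(K, 89) = 37; 200 ⊕ 37 = 237.

C1 = 57, C2 = 237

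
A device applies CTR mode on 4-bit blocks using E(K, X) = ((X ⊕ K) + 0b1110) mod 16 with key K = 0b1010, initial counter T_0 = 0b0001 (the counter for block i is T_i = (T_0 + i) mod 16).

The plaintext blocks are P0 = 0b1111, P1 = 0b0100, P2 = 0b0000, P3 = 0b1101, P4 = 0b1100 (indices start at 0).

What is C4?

CTR encryption: S_i = E(K, T_i) where T_i is the counter for block i; C_i = P_i ⊕ S_i.
C0: T = 0b0001, S = E(K, T) = 0b1001; 0b1111 ⊕ 0b1001 = 0b0110.
C1: T = 0b0010, S = E(K, T) = 0b0110; 0b0100 ⊕ 0b0110 = 0b0010.
C2: T = 0b0011, S = E(K, T) = 0b0111; 0b0000 ⊕ 0b0111 = 0b0111.
C3: T = 0b0100, S = E(K, T) = 0b1100; 0b1101 ⊕ 0b1100 = 0b0001.
C4: T = 0b0101, S = E(K, T) = 0b1101; 0b1100 ⊕ 0b1101 = 0b0001.

C4 = 0b0001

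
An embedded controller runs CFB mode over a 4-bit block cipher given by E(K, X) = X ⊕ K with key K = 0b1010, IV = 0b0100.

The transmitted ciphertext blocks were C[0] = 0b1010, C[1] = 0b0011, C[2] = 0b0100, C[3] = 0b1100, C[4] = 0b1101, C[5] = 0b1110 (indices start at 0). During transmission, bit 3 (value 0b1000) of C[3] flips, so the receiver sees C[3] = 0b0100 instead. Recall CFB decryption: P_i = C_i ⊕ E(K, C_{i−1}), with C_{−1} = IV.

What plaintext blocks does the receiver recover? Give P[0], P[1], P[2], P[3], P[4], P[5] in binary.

Only C[3] changed, to 0b0100. In CFB, a change in C_i flips the same bit in P_i and garbles P_{i+1}. Decrypting the received ciphertext:
P[0]: E(K, 0b0100) = 0b1110; 0b1010 ⊕ 0b1110 = 0b0100.
P[1]: E(K, 0b1010) = 0b0000; 0b0011 ⊕ 0b0000 = 0b0011.
P[2]: E(K, 0b0011) = 0b1001; 0b0100 ⊕ 0b1001 = 0b1101.
P[3]: E(K, 0b0100) = 0b1110; 0b0100 ⊕ 0b1110 = 0b1010.
P[4]: E(K, 0b0100) = 0b1110; 0b1101 ⊕ 0b1110 = 0b0011.
P[5]: E(K, 0b1101) = 0b0111; 0b1110 ⊕ 0b0111 = 0b1001.
Blocks that differ from the original plaintext: P[3], P[4].

P[0] = 0b0100, P[1] = 0b0011, P[2] = 0b1101, P[3] = 0b1010, P[4] = 0b0011, P[5] = 0b1001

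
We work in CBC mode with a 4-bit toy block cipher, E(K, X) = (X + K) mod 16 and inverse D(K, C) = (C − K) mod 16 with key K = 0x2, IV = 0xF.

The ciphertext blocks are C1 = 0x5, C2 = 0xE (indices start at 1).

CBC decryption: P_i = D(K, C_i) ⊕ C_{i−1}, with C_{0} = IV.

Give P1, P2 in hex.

P1 = 0xC, P2 = 0x9

P1: D(K, 0x5) = 0x3; 0x3 ⊕ 0xF = 0xC.
P2: D(K, 0xE) = 0xC; 0xC ⊕ 0x5 = 0x9.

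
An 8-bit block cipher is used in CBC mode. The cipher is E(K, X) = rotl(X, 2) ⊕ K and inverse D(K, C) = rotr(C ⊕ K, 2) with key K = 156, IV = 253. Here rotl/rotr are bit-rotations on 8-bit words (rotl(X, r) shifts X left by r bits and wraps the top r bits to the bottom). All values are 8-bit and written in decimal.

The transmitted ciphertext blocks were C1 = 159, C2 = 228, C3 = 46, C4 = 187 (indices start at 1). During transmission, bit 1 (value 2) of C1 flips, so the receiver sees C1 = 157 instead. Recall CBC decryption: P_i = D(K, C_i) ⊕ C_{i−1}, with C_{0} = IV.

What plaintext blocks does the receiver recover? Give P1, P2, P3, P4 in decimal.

P1 = 189, P2 = 131, P3 = 72, P4 = 231

Only C1 changed, to 157. In CBC, a change in C_i garbles P_i and flips the same bit in P_{i+1}. Decrypting the received ciphertext:
P1: D(K, 157) = 64; 64 ⊕ 253 = 189.
P2: D(K, 228) = 30; 30 ⊕ 157 = 131.
P3: D(K, 46) = 172; 172 ⊕ 228 = 72.
P4: D(K, 187) = 201; 201 ⊕ 46 = 231.
Blocks that differ from the original plaintext: P1, P2.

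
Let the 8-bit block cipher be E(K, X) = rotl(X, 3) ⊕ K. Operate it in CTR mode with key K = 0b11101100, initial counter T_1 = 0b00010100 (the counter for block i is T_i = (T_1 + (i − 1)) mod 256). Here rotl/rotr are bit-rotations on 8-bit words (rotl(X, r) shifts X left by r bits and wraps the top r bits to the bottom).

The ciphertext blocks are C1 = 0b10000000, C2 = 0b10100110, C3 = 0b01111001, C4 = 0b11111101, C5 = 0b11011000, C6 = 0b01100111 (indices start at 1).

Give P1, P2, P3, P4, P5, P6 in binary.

CTR decryption: S_i = E(K, T_i) where T_i is the counter for block i; P_i = C_i ⊕ S_i.
P1: T = 0b00010100, S = E(K, T) = 0b01001100; 0b10000000 ⊕ 0b01001100 = 0b11001100.
P2: T = 0b00010101, S = E(K, T) = 0b01000100; 0b10100110 ⊕ 0b01000100 = 0b11100010.
P3: T = 0b00010110, S = E(K, T) = 0b01011100; 0b01111001 ⊕ 0b01011100 = 0b00100101.
P4: T = 0b00010111, S = E(K, T) = 0b01010100; 0b11111101 ⊕ 0b01010100 = 0b10101001.
P5: T = 0b00011000, S = E(K, T) = 0b00101100; 0b11011000 ⊕ 0b00101100 = 0b11110100.
P6: T = 0b00011001, S = E(K, T) = 0b00100100; 0b01100111 ⊕ 0b00100100 = 0b01000011.

P1 = 0b11001100, P2 = 0b11100010, P3 = 0b00100101, P4 = 0b10101001, P5 = 0b11110100, P6 = 0b01000011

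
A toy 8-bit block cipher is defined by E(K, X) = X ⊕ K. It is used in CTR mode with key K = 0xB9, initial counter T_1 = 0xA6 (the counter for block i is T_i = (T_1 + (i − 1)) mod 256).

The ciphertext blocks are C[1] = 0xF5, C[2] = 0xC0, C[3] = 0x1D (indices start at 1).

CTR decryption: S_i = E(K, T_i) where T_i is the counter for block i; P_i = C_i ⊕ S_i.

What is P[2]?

P[2] = 0xDE

P[2]: T = 0xA7, S = E(K, T) = 0x1E; 0xC0 ⊕ 0x1E = 0xDE.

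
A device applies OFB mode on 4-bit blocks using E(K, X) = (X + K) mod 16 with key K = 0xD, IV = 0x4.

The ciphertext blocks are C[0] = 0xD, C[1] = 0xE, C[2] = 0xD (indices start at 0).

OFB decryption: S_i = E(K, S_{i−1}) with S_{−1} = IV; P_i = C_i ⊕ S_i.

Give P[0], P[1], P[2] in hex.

P[0]: S = E(K, 0x4) = 0x1; 0xD ⊕ 0x1 = 0xC.
P[1]: S = E(K, 0x1) = 0xE; 0xE ⊕ 0xE = 0x0.
P[2]: S = E(K, 0xE) = 0xB; 0xD ⊕ 0xB = 0x6.

P[0] = 0xC, P[1] = 0x0, P[2] = 0x6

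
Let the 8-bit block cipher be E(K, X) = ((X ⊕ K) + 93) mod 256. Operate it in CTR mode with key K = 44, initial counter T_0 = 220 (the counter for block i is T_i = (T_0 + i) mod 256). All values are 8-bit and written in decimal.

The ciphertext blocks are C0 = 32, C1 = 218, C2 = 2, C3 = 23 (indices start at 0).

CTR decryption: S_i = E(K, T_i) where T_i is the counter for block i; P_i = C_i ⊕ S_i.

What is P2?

P2 = 77

P2: T = 222, S = E(K, T) = 79; 2 ⊕ 79 = 77.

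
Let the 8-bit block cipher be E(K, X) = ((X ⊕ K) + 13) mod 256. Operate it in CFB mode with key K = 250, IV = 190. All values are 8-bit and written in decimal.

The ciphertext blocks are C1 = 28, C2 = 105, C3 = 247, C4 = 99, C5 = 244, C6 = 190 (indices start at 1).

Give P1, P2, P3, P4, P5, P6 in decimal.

P1 = 77, P2 = 154, P3 = 87, P4 = 121, P5 = 82, P6 = 165

CFB decryption: P_i = C_i ⊕ E(K, C_{i−1}), with C_{0} = IV.
P1: E(K, 190) = 81; 28 ⊕ 81 = 77.
P2: E(K, 28) = 243; 105 ⊕ 243 = 154.
P3: E(K, 105) = 160; 247 ⊕ 160 = 87.
P4: E(K, 247) = 26; 99 ⊕ 26 = 121.
P5: E(K, 99) = 166; 244 ⊕ 166 = 82.
P6: E(K, 244) = 27; 190 ⊕ 27 = 165.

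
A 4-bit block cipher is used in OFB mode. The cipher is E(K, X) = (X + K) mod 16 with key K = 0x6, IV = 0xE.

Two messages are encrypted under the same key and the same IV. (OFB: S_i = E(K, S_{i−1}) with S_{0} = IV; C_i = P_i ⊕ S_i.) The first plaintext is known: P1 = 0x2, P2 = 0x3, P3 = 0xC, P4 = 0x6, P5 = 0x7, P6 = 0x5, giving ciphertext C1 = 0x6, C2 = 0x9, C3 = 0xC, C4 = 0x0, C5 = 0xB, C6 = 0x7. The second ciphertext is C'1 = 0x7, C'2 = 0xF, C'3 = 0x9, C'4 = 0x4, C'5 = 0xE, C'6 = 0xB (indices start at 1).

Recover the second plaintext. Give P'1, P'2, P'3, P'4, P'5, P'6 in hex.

P'1 = 0x3, P'2 = 0x5, P'3 = 0x9, P'4 = 0x2, P'5 = 0x2, P'6 = 0x9

In OFB with a reused IV, both messages share the same keystream S_i, so C_i ⊕ C'_i = P_i ⊕ P'_i and thus P'_i = P_i ⊕ C_i ⊕ C'_i.
P'1: 0x2 ⊕ 0x6 ⊕ 0x7 = 0x3.
P'2: 0x3 ⊕ 0x9 ⊕ 0xF = 0x5.
P'3: 0xC ⊕ 0xC ⊕ 0x9 = 0x9.
P'4: 0x6 ⊕ 0x0 ⊕ 0x4 = 0x2.
P'5: 0x7 ⊕ 0xB ⊕ 0xE = 0x2.
P'6: 0x5 ⊕ 0x7 ⊕ 0xB = 0x9.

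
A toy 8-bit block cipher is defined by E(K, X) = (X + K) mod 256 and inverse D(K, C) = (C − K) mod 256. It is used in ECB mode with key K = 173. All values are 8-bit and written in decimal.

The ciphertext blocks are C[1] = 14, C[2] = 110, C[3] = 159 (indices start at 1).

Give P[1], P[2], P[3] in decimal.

P[1] = 97, P[2] = 193, P[3] = 242

ECB decryption: P_i = D(K, C_i).
P[1]: D(K, 14) = 97.
P[2]: D(K, 110) = 193.
P[3]: D(K, 159) = 242.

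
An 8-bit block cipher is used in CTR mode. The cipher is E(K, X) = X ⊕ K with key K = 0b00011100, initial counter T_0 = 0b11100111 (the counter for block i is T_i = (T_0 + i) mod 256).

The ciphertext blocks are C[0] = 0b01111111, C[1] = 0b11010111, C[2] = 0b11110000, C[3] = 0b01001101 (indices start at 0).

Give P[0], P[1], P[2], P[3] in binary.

P[0] = 0b10000100, P[1] = 0b00100011, P[2] = 0b00000101, P[3] = 0b10111011

CTR decryption: S_i = E(K, T_i) where T_i is the counter for block i; P_i = C_i ⊕ S_i.
P[0]: T = 0b11100111, S = E(K, T) = 0b11111011; 0b01111111 ⊕ 0b11111011 = 0b10000100.
P[1]: T = 0b11101000, S = E(K, T) = 0b11110100; 0b11010111 ⊕ 0b11110100 = 0b00100011.
P[2]: T = 0b11101001, S = E(K, T) = 0b11110101; 0b11110000 ⊕ 0b11110101 = 0b00000101.
P[3]: T = 0b11101010, S = E(K, T) = 0b11110110; 0b01001101 ⊕ 0b11110110 = 0b10111011.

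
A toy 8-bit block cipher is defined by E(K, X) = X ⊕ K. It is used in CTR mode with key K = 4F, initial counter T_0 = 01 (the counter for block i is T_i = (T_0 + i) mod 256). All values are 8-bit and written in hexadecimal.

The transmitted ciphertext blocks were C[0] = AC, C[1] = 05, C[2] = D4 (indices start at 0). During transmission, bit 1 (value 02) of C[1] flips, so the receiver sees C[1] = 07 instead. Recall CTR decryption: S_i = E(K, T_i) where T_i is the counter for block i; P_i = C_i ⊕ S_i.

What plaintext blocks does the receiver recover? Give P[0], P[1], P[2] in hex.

P[0] = E2, P[1] = 4A, P[2] = 98

Only C[1] changed, to 07. In CTR, a change in C_i flips the same bit in P_i only; the keystream is unaffected. Decrypting the received ciphertext:
P[0]: T = 01, S = E(K, T) = 4E; AC ⊕ 4E = E2.
P[1]: T = 02, S = E(K, T) = 4D; 07 ⊕ 4D = 4A.
P[2]: T = 03, S = E(K, T) = 4C; D4 ⊕ 4C = 98.
Blocks that differ from the original plaintext: P[1].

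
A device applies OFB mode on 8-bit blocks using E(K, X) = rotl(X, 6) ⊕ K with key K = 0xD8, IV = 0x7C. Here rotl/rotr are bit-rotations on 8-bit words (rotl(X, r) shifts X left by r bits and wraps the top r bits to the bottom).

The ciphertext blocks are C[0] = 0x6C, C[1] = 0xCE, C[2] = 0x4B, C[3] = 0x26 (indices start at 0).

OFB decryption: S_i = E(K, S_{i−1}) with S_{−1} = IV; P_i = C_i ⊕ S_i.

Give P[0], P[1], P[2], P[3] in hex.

P[0]: S = E(K, 0x7C) = 0xC7; 0x6C ⊕ 0xC7 = 0xAB.
P[1]: S = E(K, 0xC7) = 0x29; 0xCE ⊕ 0x29 = 0xE7.
P[2]: S = E(K, 0x29) = 0x92; 0x4B ⊕ 0x92 = 0xD9.
P[3]: S = E(K, 0x92) = 0x7C; 0x26 ⊕ 0x7C = 0x5A.

P[0] = 0xAB, P[1] = 0xE7, P[2] = 0xD9, P[3] = 0x5A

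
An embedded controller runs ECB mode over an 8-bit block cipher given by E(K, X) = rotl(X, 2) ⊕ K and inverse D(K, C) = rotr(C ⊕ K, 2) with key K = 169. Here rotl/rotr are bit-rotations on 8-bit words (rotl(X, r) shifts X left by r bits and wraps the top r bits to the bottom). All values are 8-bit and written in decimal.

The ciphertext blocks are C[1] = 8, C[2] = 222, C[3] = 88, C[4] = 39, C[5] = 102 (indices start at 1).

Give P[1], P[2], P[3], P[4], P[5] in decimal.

ECB decryption: P_i = D(K, C_i).
P[1]: D(K, 8) = 104.
P[2]: D(K, 222) = 221.
P[3]: D(K, 88) = 124.
P[4]: D(K, 39) = 163.
P[5]: D(K, 102) = 243.

P[1] = 104, P[2] = 221, P[3] = 124, P[4] = 163, P[5] = 243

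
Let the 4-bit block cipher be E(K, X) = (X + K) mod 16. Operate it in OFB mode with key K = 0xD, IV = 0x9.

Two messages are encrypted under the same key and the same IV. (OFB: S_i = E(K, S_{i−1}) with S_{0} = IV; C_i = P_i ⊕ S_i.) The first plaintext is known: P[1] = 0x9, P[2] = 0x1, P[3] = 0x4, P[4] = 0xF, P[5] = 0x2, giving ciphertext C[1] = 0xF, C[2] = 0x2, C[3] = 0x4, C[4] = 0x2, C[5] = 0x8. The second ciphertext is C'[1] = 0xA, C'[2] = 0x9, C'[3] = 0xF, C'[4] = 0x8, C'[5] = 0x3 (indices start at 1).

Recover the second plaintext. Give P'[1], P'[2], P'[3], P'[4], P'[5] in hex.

In OFB with a reused IV, both messages share the same keystream S_i, so C_i ⊕ C'_i = P_i ⊕ P'_i and thus P'_i = P_i ⊕ C_i ⊕ C'_i.
P'[1]: 0x9 ⊕ 0xF ⊕ 0xA = 0xC.
P'[2]: 0x1 ⊕ 0x2 ⊕ 0x9 = 0xA.
P'[3]: 0x4 ⊕ 0x4 ⊕ 0xF = 0xF.
P'[4]: 0xF ⊕ 0x2 ⊕ 0x8 = 0x5.
P'[5]: 0x2 ⊕ 0x8 ⊕ 0x3 = 0x9.

P'[1] = 0xC, P'[2] = 0xA, P'[3] = 0xF, P'[4] = 0x5, P'[5] = 0x9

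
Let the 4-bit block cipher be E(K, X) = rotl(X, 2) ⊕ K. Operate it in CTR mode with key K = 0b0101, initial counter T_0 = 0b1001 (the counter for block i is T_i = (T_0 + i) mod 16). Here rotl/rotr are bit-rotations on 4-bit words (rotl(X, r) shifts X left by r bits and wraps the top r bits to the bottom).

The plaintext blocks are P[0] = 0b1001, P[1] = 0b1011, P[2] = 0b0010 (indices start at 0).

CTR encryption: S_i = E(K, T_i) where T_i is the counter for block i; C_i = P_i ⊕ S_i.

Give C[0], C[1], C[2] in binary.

C[0]: T = 0b1001, S = E(K, T) = 0b0011; 0b1001 ⊕ 0b0011 = 0b1010.
C[1]: T = 0b1010, S = E(K, T) = 0b1111; 0b1011 ⊕ 0b1111 = 0b0100.
C[2]: T = 0b1011, S = E(K, T) = 0b1011; 0b0010 ⊕ 0b1011 = 0b1001.

C[0] = 0b1010, C[1] = 0b0100, C[2] = 0b1001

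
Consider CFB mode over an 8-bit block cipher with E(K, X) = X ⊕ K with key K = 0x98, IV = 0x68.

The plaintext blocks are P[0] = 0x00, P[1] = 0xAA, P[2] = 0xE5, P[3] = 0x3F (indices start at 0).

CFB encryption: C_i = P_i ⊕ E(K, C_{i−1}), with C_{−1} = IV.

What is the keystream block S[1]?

C[0]: E(K, 0x68) = 0xF0; 0x00 ⊕ 0xF0 = 0xF0.
C[1]: E(K, 0xF0) = 0x68; 0xAA ⊕ 0x68 = 0xC2.
So S[1] = 0x68.

0x68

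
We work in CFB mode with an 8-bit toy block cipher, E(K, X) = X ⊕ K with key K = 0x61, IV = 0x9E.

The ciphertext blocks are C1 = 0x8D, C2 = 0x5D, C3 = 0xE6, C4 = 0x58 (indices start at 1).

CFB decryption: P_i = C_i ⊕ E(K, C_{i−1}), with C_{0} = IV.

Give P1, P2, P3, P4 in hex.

P1: E(K, 0x9E) = 0xFF; 0x8D ⊕ 0xFF = 0x72.
P2: E(K, 0x8D) = 0xEC; 0x5D ⊕ 0xEC = 0xB1.
P3: E(K, 0x5D) = 0x3C; 0xE6 ⊕ 0x3C = 0xDA.
P4: E(K, 0xE6) = 0x87; 0x58 ⊕ 0x87 = 0xDF.

P1 = 0x72, P2 = 0xB1, P3 = 0xDA, P4 = 0xDF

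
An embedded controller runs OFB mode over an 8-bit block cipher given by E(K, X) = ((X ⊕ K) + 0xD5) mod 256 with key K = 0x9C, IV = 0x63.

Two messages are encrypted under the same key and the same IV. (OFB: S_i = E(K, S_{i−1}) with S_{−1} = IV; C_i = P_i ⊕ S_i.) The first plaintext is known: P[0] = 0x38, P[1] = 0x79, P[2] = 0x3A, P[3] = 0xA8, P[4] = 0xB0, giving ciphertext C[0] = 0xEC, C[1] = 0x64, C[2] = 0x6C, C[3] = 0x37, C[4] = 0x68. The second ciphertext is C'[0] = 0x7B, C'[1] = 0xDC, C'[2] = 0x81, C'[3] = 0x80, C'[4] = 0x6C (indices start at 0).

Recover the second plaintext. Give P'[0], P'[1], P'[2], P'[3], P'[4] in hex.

In OFB with a reused IV, both messages share the same keystream S_i, so C_i ⊕ C'_i = P_i ⊕ P'_i and thus P'_i = P_i ⊕ C_i ⊕ C'_i.
P'[0]: 0x38 ⊕ 0xEC ⊕ 0x7B = 0xAF.
P'[1]: 0x79 ⊕ 0x64 ⊕ 0xDC = 0xC1.
P'[2]: 0x3A ⊕ 0x6C ⊕ 0x81 = 0xD7.
P'[3]: 0xA8 ⊕ 0x37 ⊕ 0x80 = 0x1F.
P'[4]: 0xB0 ⊕ 0x68 ⊕ 0x6C = 0xB4.

P'[0] = 0xAF, P'[1] = 0xC1, P'[2] = 0xD7, P'[3] = 0x1F, P'[4] = 0xB4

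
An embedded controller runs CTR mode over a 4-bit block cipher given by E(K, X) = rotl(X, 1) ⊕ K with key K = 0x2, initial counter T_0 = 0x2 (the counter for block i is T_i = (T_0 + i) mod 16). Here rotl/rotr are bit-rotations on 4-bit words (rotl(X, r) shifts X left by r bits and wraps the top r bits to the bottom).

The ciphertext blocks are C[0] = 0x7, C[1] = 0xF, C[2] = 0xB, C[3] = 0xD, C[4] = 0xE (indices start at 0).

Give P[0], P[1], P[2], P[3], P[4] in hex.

CTR decryption: S_i = E(K, T_i) where T_i is the counter for block i; P_i = C_i ⊕ S_i.
P[0]: T = 0x2, S = E(K, T) = 0x6; 0x7 ⊕ 0x6 = 0x1.
P[1]: T = 0x3, S = E(K, T) = 0x4; 0xF ⊕ 0x4 = 0xB.
P[2]: T = 0x4, S = E(K, T) = 0xA; 0xB ⊕ 0xA = 0x1.
P[3]: T = 0x5, S = E(K, T) = 0x8; 0xD ⊕ 0x8 = 0x5.
P[4]: T = 0x6, S = E(K, T) = 0xE; 0xE ⊕ 0xE = 0x0.

P[0] = 0x1, P[1] = 0xB, P[2] = 0x1, P[3] = 0x5, P[4] = 0x0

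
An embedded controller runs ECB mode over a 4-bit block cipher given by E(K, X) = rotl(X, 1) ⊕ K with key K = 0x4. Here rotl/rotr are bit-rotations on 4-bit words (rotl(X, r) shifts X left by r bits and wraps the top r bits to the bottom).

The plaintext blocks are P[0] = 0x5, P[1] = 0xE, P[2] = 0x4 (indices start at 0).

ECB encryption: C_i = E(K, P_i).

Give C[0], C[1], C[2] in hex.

C[0]: E(K, 0x5) = 0xE.
C[1]: E(K, 0xE) = 0x9.
C[2]: E(K, 0x4) = 0xC.

C[0] = 0xE, C[1] = 0x9, C[2] = 0xC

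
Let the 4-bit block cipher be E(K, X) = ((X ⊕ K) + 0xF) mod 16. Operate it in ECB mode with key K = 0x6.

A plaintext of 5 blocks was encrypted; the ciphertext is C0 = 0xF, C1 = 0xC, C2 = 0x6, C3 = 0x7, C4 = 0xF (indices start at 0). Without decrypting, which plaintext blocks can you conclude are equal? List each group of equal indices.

P0 = P4

ECB encrypts each block independently with the same key, so equal ciphertext blocks imply equal plaintext blocks.
C0 = C4 = 0xF, so P0 = P4.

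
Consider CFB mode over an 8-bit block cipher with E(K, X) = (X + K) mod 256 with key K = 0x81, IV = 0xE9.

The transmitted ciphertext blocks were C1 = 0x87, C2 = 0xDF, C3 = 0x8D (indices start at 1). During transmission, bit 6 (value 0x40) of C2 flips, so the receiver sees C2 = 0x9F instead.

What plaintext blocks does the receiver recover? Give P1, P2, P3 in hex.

P1 = 0xED, P2 = 0x97, P3 = 0xAD

CFB decryption: P_i = C_i ⊕ E(K, C_{i−1}), with C_{0} = IV.
Only C2 changed, to 0x9F. In CFB, a change in C_i flips the same bit in P_i and garbles P_{i+1}. Decrypting the received ciphertext:
P1: E(K, 0xE9) = 0x6A; 0x87 ⊕ 0x6A = 0xED.
P2: E(K, 0x87) = 0x08; 0x9F ⊕ 0x08 = 0x97.
P3: E(K, 0x9F) = 0x20; 0x8D ⊕ 0x20 = 0xAD.
Blocks that differ from the original plaintext: P2, P3.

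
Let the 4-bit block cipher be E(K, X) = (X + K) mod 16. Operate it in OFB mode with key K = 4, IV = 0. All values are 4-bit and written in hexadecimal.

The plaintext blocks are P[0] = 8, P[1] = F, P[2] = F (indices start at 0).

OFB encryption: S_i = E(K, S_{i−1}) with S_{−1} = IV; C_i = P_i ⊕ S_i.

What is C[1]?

C[0]: S = E(K, 0) = 4; 8 ⊕ 4 = C.
C[1]: S = E(K, 4) = 8; F ⊕ 8 = 7.

C[1] = 7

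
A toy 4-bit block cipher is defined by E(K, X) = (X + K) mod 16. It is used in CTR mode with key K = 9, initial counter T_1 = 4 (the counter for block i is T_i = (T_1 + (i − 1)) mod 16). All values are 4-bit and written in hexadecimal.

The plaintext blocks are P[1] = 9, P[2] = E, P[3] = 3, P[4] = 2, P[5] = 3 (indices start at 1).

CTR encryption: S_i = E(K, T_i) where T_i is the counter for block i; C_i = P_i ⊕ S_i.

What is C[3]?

C[1]: T = 4, S = E(K, T) = D; 9 ⊕ D = 4.
C[2]: T = 5, S = E(K, T) = E; E ⊕ E = 0.
C[3]: T = 6, S = E(K, T) = F; 3 ⊕ F = C.

C[3] = C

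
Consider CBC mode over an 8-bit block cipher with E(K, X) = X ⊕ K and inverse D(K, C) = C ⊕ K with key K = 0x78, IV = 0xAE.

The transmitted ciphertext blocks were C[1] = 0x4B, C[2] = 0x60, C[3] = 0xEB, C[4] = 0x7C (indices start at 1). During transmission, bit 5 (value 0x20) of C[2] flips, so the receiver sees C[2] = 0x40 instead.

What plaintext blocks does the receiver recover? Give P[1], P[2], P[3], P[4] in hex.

CBC decryption: P_i = D(K, C_i) ⊕ C_{i−1}, with C_{0} = IV.
Only C[2] changed, to 0x40. In CBC, a change in C_i garbles P_i and flips the same bit in P_{i+1}. Decrypting the received ciphertext:
P[1]: D(K, 0x4B) = 0x33; 0x33 ⊕ 0xAE = 0x9D.
P[2]: D(K, 0x40) = 0x38; 0x38 ⊕ 0x4B = 0x73.
P[3]: D(K, 0xEB) = 0x93; 0x93 ⊕ 0x40 = 0xD3.
P[4]: D(K, 0x7C) = 0x04; 0x04 ⊕ 0xEB = 0xEF.
Blocks that differ from the original plaintext: P[2], P[3].

P[1] = 0x9D, P[2] = 0x73, P[3] = 0xD3, P[4] = 0xEF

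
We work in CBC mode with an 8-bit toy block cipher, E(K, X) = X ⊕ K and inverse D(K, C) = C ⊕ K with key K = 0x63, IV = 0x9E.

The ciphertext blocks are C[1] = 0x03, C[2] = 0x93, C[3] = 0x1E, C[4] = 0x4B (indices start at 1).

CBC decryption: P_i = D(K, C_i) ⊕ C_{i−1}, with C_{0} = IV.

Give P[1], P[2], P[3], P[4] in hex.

P[1]: D(K, 0x03) = 0x60; 0x60 ⊕ 0x9E = 0xFE.
P[2]: D(K, 0x93) = 0xF0; 0xF0 ⊕ 0x03 = 0xF3.
P[3]: D(K, 0x1E) = 0x7D; 0x7D ⊕ 0x93 = 0xEE.
P[4]: D(K, 0x4B) = 0x28; 0x28 ⊕ 0x1E = 0x36.

P[1] = 0xFE, P[2] = 0xF3, P[3] = 0xEE, P[4] = 0x36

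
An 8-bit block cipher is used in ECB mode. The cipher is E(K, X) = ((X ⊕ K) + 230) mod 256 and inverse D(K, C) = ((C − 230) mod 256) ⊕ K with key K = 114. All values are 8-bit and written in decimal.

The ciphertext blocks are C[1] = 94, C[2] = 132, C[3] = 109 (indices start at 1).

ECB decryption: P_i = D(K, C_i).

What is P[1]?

P[1] = 10

P[1]: D(K, 94) = 10.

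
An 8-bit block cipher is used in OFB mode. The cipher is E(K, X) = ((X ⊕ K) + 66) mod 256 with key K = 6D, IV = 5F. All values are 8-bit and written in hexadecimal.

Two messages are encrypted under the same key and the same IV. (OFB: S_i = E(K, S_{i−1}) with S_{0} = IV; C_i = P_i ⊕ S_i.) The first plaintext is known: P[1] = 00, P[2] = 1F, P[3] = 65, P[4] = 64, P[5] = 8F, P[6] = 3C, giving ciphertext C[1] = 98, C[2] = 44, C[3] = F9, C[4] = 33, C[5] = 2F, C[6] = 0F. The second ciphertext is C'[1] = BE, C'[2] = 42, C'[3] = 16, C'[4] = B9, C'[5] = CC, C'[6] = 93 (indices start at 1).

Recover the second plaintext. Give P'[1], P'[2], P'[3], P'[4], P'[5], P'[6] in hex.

P'[1] = 26, P'[2] = 19, P'[3] = 8A, P'[4] = EE, P'[5] = 6C, P'[6] = A0

In OFB with a reused IV, both messages share the same keystream S_i, so C_i ⊕ C'_i = P_i ⊕ P'_i and thus P'_i = P_i ⊕ C_i ⊕ C'_i.
P'[1]: 00 ⊕ 98 ⊕ BE = 26.
P'[2]: 1F ⊕ 44 ⊕ 42 = 19.
P'[3]: 65 ⊕ F9 ⊕ 16 = 8A.
P'[4]: 64 ⊕ 33 ⊕ B9 = EE.
P'[5]: 8F ⊕ 2F ⊕ CC = 6C.
P'[6]: 3C ⊕ 0F ⊕ 93 = A0.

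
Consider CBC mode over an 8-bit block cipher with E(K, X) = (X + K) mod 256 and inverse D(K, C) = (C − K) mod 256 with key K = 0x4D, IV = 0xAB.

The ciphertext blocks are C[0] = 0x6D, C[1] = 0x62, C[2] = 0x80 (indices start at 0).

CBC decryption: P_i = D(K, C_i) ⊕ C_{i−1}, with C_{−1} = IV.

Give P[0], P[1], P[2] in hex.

P[0] = 0x8B, P[1] = 0x78, P[2] = 0x51

P[0]: D(K, 0x6D) = 0x20; 0x20 ⊕ 0xAB = 0x8B.
P[1]: D(K, 0x62) = 0x15; 0x15 ⊕ 0x6D = 0x78.
P[2]: D(K, 0x80) = 0x33; 0x33 ⊕ 0x62 = 0x51.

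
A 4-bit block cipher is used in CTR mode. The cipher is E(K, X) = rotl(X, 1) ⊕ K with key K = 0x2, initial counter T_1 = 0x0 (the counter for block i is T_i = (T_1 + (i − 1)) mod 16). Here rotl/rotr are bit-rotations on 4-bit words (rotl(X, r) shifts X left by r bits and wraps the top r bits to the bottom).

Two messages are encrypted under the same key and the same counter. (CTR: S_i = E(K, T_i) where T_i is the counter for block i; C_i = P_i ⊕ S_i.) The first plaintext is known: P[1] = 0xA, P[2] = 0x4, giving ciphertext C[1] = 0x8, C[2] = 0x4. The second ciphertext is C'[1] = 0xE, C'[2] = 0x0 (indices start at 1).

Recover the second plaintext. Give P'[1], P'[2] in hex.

P'[1] = 0xC, P'[2] = 0x0

In CTR with a reused counter, both messages share the same keystream S_i, so C_i ⊕ C'_i = P_i ⊕ P'_i and thus P'_i = P_i ⊕ C_i ⊕ C'_i.
P'[1]: 0xA ⊕ 0x8 ⊕ 0xE = 0xC.
P'[2]: 0x4 ⊕ 0x4 ⊕ 0x0 = 0x0.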